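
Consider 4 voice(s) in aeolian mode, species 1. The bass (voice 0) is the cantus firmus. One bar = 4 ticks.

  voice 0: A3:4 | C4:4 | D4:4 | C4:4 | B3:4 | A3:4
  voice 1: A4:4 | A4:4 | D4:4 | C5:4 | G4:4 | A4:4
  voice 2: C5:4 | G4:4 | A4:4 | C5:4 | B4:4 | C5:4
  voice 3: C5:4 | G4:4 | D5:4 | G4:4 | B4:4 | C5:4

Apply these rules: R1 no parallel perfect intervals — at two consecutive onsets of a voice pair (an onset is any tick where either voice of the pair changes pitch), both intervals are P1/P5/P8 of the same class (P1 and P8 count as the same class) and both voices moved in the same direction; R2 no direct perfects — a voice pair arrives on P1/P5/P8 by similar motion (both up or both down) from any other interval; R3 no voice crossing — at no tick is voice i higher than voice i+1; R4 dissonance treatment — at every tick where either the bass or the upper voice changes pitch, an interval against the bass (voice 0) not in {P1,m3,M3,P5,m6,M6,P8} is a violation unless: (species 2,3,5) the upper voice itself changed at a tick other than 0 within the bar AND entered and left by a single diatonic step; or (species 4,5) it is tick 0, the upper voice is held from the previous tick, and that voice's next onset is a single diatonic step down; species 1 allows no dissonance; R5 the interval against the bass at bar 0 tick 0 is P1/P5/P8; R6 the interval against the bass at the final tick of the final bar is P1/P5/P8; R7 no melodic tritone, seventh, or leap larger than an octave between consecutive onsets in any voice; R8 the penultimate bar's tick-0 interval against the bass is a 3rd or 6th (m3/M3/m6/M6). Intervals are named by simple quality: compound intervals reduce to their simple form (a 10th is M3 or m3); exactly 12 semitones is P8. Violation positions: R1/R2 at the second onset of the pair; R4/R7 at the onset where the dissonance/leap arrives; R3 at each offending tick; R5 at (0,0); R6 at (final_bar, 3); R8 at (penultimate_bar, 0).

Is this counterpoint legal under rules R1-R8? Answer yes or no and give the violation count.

No (22 violations)

bar 0: v0=A3 v1=A4 v2=C5 v3=C5 (m3)
bar 1: v0=C4 v1=A4 v2=G4 v3=G4 (P5)
bar 2: v0=D4 v1=D4 v2=A4 v3=D5 (P8)
bar 3: v0=C4 v1=C5 v2=C5 v3=G4 (P5)
bar 4: v0=B3 v1=G4 v2=B4 v3=B4 (P8)
bar 5: v0=A3 v1=A4 v2=C5 v3=C5 (m3)
  R5 @ bar0.0: opens on m3
  R5 @ bar0.0: opens on m3
  R1 @ bar1.0: C5/C5 P1 -> G4/G4 P1 similar
  R3 @ bar1.0: A4 above G4
  R3 @ bar1.1: A4 above G4
  R3 @ bar1.2: A4 above G4
  R3 @ bar1.3: A4 above G4
  R1 @ bar2.0: C4/G4 P5 -> D4/A4 P5 similar
  R2 @ bar2.0: C4/G4 P5 -> D4/D5 P8 similar
  R2 @ bar3.0: D4/D5 P8 -> C4/G4 P5 similar
  R2 @ bar3.0: D4/A4 P5 -> C5/C5 P1 similar
  R3 @ bar3.0: C5 above G4
  R7 @ bar3.0: D4->C5 leap 10st
  R3 @ bar3.1: C5 above G4
  R3 @ bar3.2: C5 above G4
  R3 @ bar3.3: C5 above G4
  R1 @ bar4.0: C4/C5 P8 -> B3/B4 P8 similar
  R8 @ bar4.0: penult P8 not 3rd/6th
  R8 @ bar4.0: penult P8 not 3rd/6th
  R1 @ bar5.0: B4/B4 P1 -> C5/C5 P1 similar
  R6 @ bar5.3: closes on m3
  R6 @ bar5.3: closes on m3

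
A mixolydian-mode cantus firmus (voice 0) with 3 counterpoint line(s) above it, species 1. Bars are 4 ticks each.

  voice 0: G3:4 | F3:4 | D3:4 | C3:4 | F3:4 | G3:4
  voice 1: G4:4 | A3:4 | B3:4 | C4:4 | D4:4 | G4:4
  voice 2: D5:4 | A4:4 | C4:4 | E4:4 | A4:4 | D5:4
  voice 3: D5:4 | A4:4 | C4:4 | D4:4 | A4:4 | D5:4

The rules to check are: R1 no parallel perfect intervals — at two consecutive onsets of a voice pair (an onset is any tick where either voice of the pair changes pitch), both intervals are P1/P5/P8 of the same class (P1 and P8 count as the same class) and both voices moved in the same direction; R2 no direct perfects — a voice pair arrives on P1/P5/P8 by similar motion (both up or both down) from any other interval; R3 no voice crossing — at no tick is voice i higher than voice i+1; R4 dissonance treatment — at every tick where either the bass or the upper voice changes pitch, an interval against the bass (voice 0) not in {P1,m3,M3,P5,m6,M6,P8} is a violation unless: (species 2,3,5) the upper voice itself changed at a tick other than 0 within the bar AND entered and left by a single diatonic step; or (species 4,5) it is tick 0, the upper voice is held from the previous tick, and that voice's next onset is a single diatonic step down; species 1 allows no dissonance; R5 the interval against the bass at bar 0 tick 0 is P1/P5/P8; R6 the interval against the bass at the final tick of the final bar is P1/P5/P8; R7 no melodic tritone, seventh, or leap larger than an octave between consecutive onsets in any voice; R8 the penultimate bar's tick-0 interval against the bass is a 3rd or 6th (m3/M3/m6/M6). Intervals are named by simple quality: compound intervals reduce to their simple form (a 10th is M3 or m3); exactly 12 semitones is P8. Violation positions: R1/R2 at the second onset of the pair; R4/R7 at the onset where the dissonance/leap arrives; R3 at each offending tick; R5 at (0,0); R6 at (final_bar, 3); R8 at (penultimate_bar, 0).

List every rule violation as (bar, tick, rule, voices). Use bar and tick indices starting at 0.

bar 0: v0=G3 v1=G4 v2=D5 v3=D5 downbeat P5
bar 1: v0=F3 v1=A3 v2=A4 v3=A4 downbeat M3
bar 2: v0=D3 v1=B3 v2=C4 v3=C4 downbeat m7
bar 3: v0=C3 v1=C4 v2=E4 v3=D4 downbeat M2
bar 4: v0=F3 v1=D4 v2=A4 v3=A4 downbeat M3
bar 5: v0=G3 v1=G4 v2=D5 v3=D5 downbeat P5
  -> R1 @ bar 1 tick 0 v(2, 3): D5/D5 P1 -> A4/A4 P1 similar
  -> R2 @ bar 1 tick 0 v(1, 2): G4/D5 P5 -> A3/A4 P8 similar
  -> R2 @ bar 1 tick 0 v(1, 3): G4/D5 P5 -> A3/A4 P8 similar
  -> R7 @ bar 1 tick 0 v(1,): G4->A3 leap 10st
  -> R1 @ bar 2 tick 0 v(2, 3): A4/A4 P1 -> C4/C4 P1 similar
  -> R4 @ bar 2 tick 0 v(0, 2): D3/C4 m7 untreated
  -> R4 @ bar 2 tick 0 v(0, 3): D3/C4 m7 untreated
  -> R3 @ bar 3 tick 0 v(2, 3): E4 above D4
  -> R4 @ bar 3 tick 0 v(0, 3): C3/D4 M2 untreated
  -> R3 @ bar 3 tick 1 v(2, 3): E4 above D4
  -> R3 @ bar 3 tick 2 v(2, 3): E4 above D4
  -> R3 @ bar 3 tick 3 v(2, 3): E4 above D4
  -> R2 @ bar 4 tick 0 v(1, 2): C4/E4 M3 -> D4/A4 P5 similar
  -> R2 @ bar 4 tick 0 v(1, 3): C4/D4 M2 -> D4/A4 P5 similar
  -> R2 @ bar 4 tick 0 v(2, 3): E4/D4 M2 -> A4/A4 P1 similar
  -> R1 @ bar 5 tick 0 v(1, 2): D4/A4 P5 -> G4/D5 P5 similar
  -> R1 @ bar 5 tick 0 v(1, 3): D4/A4 P5 -> G4/D5 P5 similar
  -> R1 @ bar 5 tick 0 v(2, 3): A4/A4 P1 -> D5/D5 P1 similar
  -> R2 @ bar 5 tick 0 v(0, 1): F3/D4 M6 -> G3/G4 P8 similar
  -> R2 @ bar 5 tick 0 v(0, 2): F3/A4 M3 -> G3/D5 P5 similar
  -> R2 @ bar 5 tick 0 v(0, 3): F3/A4 M3 -> G3/D5 P5 similar

(1, 0, R1, (2, 3))
(1, 0, R2, (1, 2))
(1, 0, R2, (1, 3))
(1, 0, R7, (1,))
(2, 0, R1, (2, 3))
(2, 0, R4, (0, 2))
(2, 0, R4, (0, 3))
(3, 0, R3, (2, 3))
(3, 0, R4, (0, 3))
(3, 1, R3, (2, 3))
(3, 2, R3, (2, 3))
(3, 3, R3, (2, 3))
(4, 0, R2, (1, 2))
(4, 0, R2, (1, 3))
(4, 0, R2, (2, 3))
(5, 0, R1, (1, 2))
(5, 0, R1, (1, 3))
(5, 0, R1, (2, 3))
(5, 0, R2, (0, 1))
(5, 0, R2, (0, 2))
(5, 0, R2, (0, 3))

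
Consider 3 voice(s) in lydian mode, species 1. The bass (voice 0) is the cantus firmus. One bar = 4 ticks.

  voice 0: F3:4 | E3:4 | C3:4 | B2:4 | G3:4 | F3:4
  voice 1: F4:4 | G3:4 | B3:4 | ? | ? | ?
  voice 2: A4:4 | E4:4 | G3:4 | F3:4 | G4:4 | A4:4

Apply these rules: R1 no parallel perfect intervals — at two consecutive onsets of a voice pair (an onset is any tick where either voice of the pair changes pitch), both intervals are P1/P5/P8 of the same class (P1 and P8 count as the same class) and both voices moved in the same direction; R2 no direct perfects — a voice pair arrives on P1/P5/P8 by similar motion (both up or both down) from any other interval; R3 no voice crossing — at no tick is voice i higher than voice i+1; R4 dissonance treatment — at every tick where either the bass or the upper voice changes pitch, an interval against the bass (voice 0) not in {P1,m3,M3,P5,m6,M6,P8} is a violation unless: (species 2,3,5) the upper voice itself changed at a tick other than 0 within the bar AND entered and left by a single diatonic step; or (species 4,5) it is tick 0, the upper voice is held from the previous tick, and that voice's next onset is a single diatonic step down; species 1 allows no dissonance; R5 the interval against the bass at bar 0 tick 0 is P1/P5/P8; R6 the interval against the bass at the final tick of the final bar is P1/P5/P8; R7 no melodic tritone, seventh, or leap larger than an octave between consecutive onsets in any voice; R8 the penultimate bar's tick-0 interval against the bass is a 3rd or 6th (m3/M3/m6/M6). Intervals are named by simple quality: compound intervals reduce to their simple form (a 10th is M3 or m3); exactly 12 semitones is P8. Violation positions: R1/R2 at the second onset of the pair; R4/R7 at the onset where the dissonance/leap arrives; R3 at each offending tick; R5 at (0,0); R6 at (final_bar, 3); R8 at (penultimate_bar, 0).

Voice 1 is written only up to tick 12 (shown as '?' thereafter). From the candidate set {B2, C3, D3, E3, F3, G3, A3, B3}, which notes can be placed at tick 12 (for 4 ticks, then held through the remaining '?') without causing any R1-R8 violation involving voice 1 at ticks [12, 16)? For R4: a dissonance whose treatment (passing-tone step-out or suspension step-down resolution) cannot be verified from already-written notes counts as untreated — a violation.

B2: violates R2
C3: violates R4,R7
D3: legal
E3: violates R4
F3: violates R2,R4,R7
G3: violates R3
A3: violates R3,R4
B3: violates R3

{D3}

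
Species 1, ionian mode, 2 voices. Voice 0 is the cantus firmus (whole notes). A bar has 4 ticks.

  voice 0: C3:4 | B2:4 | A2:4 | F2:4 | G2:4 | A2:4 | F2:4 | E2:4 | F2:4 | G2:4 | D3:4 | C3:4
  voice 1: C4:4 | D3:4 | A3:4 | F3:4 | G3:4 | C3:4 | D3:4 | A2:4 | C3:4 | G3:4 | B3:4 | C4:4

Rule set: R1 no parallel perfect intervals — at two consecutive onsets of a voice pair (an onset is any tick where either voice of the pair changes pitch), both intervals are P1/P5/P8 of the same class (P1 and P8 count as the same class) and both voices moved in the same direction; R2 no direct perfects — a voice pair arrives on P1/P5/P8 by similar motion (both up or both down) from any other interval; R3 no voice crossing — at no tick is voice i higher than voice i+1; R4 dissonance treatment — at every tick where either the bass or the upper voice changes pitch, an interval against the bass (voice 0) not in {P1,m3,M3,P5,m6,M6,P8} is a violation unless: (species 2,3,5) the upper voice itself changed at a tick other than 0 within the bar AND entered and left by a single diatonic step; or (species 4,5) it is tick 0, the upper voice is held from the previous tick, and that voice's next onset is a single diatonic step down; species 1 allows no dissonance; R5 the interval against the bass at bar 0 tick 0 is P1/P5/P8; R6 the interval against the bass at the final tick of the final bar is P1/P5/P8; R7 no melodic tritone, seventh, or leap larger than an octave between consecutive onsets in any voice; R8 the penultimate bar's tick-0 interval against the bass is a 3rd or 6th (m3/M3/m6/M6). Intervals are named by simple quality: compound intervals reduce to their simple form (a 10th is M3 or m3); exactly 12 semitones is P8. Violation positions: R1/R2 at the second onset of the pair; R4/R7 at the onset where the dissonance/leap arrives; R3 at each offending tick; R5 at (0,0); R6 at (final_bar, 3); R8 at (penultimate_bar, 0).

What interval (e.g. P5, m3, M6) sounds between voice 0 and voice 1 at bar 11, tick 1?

voice 0=C3 voice 1=C4 -> P8

P8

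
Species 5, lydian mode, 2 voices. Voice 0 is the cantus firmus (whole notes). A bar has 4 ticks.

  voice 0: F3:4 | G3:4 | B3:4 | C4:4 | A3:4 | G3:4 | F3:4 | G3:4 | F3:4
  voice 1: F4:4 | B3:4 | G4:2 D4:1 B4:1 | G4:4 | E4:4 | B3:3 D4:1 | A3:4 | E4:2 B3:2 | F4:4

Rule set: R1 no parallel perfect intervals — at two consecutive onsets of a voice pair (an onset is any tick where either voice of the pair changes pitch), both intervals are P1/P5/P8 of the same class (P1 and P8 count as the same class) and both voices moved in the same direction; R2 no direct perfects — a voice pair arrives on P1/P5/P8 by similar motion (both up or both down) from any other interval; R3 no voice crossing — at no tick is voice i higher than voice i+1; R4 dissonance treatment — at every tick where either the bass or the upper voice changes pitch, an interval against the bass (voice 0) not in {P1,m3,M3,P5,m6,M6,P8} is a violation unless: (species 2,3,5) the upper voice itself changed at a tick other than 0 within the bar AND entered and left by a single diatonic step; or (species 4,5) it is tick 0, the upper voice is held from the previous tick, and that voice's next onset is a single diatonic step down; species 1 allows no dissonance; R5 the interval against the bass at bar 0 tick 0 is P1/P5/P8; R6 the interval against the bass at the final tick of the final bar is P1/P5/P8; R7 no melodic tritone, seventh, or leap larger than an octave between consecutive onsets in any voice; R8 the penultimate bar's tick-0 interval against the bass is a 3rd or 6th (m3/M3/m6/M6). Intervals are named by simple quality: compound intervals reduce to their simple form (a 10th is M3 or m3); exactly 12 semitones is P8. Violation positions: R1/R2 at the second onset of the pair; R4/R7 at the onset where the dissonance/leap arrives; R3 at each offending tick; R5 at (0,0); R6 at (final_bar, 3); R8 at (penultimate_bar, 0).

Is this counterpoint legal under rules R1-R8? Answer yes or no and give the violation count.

No (3 violations)

bar 0: v0=F3 v1=F4 (P8)
bar 1: v0=G3 v1=B3 (M3)
bar 2: v0=B3 v1=G4 (m6)
bar 3: v0=C4 v1=G4 (P5)
bar 4: v0=A3 v1=E4 (P5)
bar 5: v0=G3 v1=B3 (M3)
bar 6: v0=F3 v1=A3 (M3)
bar 7: v0=G3 v1=E4 (M6)
bar 8: v0=F3 v1=F4 (P8)
  R7 @ bar1.0: F4->B3 leap 6st
  R1 @ bar4.0: C4/G4 P5 -> A3/E4 P5 similar
  R7 @ bar8.0: B3->F4 leap 6st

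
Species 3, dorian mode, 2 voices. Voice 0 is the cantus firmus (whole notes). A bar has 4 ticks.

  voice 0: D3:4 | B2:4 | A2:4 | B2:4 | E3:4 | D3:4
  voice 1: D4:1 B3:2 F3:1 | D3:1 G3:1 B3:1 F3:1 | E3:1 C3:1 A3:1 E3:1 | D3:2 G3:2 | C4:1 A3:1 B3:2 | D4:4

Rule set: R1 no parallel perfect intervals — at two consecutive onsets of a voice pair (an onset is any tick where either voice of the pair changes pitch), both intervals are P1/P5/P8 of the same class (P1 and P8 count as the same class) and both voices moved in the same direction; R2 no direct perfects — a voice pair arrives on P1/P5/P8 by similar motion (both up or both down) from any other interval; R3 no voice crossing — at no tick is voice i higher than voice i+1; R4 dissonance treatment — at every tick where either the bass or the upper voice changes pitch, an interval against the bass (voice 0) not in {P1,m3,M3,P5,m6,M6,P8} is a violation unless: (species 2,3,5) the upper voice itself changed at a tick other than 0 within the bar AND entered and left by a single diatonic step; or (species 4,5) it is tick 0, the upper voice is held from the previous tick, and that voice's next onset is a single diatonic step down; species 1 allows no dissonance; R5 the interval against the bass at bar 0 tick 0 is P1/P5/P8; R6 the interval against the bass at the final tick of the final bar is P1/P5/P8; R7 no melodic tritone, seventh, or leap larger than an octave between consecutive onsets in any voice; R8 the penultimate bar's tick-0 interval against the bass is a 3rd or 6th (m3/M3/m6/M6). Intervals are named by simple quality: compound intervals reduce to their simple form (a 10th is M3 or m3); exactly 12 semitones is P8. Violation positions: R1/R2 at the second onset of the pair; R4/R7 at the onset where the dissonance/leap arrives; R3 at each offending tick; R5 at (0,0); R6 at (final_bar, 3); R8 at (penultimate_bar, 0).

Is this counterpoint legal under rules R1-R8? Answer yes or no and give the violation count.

No (5 violations)

bar 0: v0=D3 v1=D4 (P8)
bar 1: v0=B2 v1=D3 (m3)
bar 2: v0=A2 v1=E3 (P5)
bar 3: v0=B2 v1=D3 (m3)
bar 4: v0=E3 v1=C4 (m6)
bar 5: v0=D3 v1=D4 (P8)
  R7 @ bar0.3: B3->F3 leap 6st
  R4 @ bar1.3: B2/F3 TT untreated
  R7 @ bar1.3: B3->F3 leap 6st
  R2 @ bar2.0: B2/F3 TT -> A2/E3 P5 similar
  R4 @ bar4.1: E3/A3 P4 untreated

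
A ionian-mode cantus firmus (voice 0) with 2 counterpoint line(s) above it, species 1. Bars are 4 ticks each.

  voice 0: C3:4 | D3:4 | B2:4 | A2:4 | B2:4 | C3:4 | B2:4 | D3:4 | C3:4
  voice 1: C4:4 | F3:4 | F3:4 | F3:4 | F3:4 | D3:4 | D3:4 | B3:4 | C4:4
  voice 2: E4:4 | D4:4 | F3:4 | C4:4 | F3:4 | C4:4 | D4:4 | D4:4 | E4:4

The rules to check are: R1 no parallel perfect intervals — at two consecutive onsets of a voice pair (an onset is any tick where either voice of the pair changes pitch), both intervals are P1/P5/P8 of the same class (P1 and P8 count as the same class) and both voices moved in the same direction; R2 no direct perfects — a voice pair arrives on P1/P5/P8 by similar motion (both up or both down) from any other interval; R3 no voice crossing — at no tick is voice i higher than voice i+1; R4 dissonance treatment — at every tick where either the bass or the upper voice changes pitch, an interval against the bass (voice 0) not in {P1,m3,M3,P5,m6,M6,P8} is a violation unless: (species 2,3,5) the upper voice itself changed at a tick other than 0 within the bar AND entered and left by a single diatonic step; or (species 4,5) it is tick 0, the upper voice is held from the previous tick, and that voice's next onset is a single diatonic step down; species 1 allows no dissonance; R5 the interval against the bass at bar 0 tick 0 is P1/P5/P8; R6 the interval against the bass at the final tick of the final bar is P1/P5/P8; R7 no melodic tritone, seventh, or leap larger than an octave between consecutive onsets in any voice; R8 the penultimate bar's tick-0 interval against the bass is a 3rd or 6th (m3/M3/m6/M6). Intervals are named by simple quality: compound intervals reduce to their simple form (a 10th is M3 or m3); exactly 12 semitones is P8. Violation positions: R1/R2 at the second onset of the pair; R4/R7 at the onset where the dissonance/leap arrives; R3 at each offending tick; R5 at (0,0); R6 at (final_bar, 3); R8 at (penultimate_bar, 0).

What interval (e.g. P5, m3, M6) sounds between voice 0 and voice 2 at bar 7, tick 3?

P8

voice 0=D3 voice 2=D4 -> P8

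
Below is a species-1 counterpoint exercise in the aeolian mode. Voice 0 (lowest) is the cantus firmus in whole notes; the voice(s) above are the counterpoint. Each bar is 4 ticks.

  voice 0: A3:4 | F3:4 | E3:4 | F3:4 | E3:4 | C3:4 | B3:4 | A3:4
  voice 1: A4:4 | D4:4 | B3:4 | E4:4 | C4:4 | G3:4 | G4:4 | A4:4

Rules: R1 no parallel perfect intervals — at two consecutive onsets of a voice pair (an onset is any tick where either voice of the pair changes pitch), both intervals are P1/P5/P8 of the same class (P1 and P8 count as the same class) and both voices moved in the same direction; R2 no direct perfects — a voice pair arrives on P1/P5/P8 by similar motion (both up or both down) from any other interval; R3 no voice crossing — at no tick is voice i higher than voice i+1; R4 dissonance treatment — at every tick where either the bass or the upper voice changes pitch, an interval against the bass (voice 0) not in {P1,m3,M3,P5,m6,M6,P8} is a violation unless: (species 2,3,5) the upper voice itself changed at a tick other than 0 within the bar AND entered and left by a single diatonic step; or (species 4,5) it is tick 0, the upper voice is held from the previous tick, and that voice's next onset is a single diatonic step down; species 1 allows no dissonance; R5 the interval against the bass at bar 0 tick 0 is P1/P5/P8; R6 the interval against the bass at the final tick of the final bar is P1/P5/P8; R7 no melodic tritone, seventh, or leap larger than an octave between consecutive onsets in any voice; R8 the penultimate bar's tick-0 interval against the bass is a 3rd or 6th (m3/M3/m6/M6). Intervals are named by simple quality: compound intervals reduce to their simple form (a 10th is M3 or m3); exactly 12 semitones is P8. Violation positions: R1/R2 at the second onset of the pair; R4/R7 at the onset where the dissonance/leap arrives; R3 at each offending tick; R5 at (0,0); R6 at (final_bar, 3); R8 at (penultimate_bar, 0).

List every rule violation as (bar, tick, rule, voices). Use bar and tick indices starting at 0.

(2, 0, R2, (0, 1))
(3, 0, R4, (0, 1))
(5, 0, R2, (0, 1))
(6, 0, R7, (0,))

bar 0: v0=A3 v1=A4 downbeat P8
bar 1: v0=F3 v1=D4 downbeat M6
bar 2: v0=E3 v1=B3 downbeat P5
bar 3: v0=F3 v1=E4 downbeat M7
bar 4: v0=E3 v1=C4 downbeat m6
bar 5: v0=C3 v1=G3 downbeat P5
bar 6: v0=B3 v1=G4 downbeat m6
bar 7: v0=A3 v1=A4 downbeat P8
  -> R2 @ bar 2 tick 0 v(0, 1): F3/D4 M6 -> E3/B3 P5 similar
  -> R4 @ bar 3 tick 0 v(0, 1): F3/E4 M7 untreated
  -> R2 @ bar 5 tick 0 v(0, 1): E3/C4 m6 -> C3/G3 P5 similar
  -> R7 @ bar 6 tick 0 v(0,): C3->B3 leap 11st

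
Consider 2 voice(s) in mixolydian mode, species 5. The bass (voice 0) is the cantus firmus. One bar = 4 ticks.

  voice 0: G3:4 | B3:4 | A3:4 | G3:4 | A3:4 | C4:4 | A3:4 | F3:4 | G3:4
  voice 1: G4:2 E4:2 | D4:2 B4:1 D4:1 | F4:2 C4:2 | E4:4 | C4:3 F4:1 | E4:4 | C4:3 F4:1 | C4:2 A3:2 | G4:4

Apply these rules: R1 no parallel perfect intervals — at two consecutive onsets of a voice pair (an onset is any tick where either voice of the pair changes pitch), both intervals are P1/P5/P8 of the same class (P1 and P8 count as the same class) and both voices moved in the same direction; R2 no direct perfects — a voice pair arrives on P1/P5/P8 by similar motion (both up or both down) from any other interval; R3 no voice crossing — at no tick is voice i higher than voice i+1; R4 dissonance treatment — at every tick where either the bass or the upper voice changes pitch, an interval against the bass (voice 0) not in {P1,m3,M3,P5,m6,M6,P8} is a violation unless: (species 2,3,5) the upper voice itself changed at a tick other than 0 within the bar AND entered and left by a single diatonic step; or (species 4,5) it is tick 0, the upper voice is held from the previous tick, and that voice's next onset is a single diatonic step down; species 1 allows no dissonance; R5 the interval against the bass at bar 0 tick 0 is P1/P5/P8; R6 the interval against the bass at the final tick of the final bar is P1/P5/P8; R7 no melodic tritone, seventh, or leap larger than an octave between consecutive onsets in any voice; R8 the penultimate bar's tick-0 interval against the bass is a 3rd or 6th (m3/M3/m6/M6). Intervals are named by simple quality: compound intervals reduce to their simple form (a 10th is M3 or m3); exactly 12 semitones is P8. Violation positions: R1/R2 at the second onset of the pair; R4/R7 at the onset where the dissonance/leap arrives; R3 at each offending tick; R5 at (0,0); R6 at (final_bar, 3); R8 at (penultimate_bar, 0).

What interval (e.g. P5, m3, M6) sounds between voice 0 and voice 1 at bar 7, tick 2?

M3

voice 0=F3 voice 1=A3 -> M3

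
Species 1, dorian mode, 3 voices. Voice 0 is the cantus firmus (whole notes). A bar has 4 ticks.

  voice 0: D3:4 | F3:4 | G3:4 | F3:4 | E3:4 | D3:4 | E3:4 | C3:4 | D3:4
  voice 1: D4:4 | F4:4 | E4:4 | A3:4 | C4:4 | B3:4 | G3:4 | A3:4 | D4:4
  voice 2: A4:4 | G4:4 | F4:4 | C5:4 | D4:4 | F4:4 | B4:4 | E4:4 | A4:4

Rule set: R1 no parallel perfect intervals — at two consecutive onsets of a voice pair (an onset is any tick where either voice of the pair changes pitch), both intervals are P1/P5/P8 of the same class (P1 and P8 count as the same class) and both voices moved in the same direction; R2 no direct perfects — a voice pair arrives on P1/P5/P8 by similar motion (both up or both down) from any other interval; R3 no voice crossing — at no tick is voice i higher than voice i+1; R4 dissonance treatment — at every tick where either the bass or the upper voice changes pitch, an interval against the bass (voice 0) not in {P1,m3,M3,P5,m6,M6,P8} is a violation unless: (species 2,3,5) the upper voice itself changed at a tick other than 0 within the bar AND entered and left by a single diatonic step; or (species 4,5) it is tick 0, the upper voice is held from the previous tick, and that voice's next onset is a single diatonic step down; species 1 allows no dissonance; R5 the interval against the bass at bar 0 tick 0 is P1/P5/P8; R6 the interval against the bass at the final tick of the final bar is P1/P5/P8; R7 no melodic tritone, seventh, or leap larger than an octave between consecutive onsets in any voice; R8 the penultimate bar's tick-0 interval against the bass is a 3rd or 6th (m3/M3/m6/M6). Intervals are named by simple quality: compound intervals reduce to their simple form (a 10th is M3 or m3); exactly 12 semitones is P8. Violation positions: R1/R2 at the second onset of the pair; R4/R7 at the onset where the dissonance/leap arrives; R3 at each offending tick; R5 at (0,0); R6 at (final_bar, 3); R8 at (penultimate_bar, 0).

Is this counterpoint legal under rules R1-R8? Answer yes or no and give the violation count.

bar 0: v0=D3 v1=D4 v2=A4 (P5)
bar 1: v0=F3 v1=F4 v2=G4 (M2)
bar 2: v0=G3 v1=E4 v2=F4 (m7)
bar 3: v0=F3 v1=A3 v2=C5 (P5)
bar 4: v0=E3 v1=C4 v2=D4 (m7)
bar 5: v0=D3 v1=B3 v2=F4 (m3)
bar 6: v0=E3 v1=G3 v2=B4 (P5)
bar 7: v0=C3 v1=A3 v2=E4 (M3)
bar 8: v0=D3 v1=D4 v2=A4 (P5)
  R1 @ bar1.0: D3/D4 P8 -> F3/F4 P8 similar
  R4 @ bar1.0: F3/G4 M2 untreated
  R4 @ bar2.0: G3/F4 m7 untreated
  R4 @ bar4.0: E3/D4 m7 untreated
  R7 @ bar4.0: C5->D4 leap 10st
  R2 @ bar6.0: D3/F4 m3 -> E3/B4 P5 similar
  R7 @ bar6.0: F4->B4 leap 6st
  R1 @ bar8.0: A3/E4 P5 -> D4/A4 P5 similar
  R2 @ bar8.0: C3/A3 M6 -> D3/D4 P8 similar
  R2 @ bar8.0: C3/E4 M3 -> D3/A4 P5 similar

No (10 violations)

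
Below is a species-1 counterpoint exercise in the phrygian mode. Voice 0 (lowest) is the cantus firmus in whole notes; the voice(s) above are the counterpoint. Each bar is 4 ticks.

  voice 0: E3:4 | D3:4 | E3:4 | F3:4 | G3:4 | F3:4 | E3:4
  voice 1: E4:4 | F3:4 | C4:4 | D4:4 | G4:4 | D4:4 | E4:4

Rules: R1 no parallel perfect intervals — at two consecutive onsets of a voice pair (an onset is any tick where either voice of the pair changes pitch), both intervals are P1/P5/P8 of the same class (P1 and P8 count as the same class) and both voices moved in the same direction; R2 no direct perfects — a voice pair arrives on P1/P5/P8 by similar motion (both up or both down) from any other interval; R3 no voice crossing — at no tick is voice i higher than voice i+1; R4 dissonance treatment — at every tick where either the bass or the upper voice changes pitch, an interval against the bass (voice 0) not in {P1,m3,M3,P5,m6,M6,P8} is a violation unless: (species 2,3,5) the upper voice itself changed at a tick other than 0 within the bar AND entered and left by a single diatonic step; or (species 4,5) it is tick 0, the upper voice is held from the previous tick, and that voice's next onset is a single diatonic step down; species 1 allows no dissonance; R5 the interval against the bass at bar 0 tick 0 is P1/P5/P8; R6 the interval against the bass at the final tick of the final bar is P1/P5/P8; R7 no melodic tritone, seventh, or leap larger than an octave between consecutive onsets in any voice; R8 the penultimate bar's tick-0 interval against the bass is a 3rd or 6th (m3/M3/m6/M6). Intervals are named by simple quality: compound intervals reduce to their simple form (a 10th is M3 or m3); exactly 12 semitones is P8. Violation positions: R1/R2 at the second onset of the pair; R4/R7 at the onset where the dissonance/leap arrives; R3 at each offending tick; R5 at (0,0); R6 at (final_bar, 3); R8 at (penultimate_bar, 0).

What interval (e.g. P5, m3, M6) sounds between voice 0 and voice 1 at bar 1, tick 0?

voice 0=D3 voice 1=F3 -> m3

m3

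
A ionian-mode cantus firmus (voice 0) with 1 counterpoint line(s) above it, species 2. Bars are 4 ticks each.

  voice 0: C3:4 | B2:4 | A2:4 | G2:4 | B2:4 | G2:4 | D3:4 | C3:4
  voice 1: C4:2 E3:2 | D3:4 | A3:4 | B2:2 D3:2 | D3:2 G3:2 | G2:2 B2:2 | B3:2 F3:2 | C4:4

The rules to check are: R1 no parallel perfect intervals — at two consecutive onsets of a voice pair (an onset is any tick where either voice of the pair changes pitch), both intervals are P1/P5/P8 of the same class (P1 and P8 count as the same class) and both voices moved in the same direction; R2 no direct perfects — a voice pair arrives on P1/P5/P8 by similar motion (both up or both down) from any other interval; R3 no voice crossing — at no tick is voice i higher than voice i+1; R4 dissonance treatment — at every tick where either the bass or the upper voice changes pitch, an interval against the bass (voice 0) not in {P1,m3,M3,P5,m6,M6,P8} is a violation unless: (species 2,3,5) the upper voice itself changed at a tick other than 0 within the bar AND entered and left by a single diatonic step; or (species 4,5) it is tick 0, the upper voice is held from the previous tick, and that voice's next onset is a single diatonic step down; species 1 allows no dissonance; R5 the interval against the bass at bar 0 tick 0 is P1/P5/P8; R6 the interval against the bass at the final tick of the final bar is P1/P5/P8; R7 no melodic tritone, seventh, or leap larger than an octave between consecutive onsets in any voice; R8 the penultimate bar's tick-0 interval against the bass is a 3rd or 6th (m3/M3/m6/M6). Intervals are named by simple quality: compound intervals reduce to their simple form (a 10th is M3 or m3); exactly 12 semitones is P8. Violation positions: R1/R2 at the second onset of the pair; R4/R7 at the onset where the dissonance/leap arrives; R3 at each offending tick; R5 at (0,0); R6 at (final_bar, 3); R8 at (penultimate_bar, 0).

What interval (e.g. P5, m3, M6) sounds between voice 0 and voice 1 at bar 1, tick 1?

voice 0=B2 voice 1=D3 -> m3

m3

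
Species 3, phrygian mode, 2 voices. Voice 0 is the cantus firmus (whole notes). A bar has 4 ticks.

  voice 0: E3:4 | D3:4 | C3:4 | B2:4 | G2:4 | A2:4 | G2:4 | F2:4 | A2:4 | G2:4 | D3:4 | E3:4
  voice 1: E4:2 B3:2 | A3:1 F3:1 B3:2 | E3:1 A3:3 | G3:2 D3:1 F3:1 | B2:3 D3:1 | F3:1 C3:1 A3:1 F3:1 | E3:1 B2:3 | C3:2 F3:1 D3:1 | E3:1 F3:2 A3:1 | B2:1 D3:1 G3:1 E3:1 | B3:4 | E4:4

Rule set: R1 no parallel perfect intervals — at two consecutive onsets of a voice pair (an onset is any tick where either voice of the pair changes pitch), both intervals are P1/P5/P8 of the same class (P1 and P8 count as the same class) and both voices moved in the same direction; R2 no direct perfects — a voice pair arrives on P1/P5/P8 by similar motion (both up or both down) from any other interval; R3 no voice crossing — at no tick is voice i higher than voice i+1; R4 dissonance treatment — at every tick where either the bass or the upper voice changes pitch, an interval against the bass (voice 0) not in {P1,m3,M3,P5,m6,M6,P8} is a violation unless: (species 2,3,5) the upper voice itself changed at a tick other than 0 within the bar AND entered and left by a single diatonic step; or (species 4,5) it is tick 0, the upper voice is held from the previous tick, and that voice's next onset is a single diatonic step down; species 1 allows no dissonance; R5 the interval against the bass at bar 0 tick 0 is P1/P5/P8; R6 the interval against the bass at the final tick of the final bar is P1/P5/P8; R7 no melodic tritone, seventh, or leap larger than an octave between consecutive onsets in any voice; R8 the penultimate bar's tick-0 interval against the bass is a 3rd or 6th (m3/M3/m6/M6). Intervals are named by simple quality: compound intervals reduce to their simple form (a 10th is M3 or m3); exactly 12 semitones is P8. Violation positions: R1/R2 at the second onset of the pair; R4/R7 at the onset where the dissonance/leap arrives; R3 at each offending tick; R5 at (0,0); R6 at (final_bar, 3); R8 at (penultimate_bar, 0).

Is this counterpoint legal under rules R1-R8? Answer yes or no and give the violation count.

No (7 violations)

bar 0: v0=E3 v1=E4 (P8)
bar 1: v0=D3 v1=A3 (P5)
bar 2: v0=C3 v1=E3 (M3)
bar 3: v0=B2 v1=G3 (m6)
bar 4: v0=G2 v1=B2 (M3)
bar 5: v0=A2 v1=F3 (m6)
bar 6: v0=G2 v1=E3 (M6)
bar 7: v0=F2 v1=C3 (P5)
bar 8: v0=A2 v1=E3 (P5)
bar 9: v0=G2 v1=B2 (M3)
bar 10: v0=D3 v1=B3 (M6)
bar 11: v0=E3 v1=E4 (P8)
  R1 @ bar1.0: E3/B3 P5 -> D3/A3 P5 similar
  R7 @ bar1.2: F3->B3 leap 6st
  R4 @ bar3.3: B2/F3 TT untreated
  R7 @ bar4.0: F3->B2 leap 6st
  R2 @ bar8.0: F2/D3 M6 -> A2/E3 P5 similar
  R7 @ bar9.0: A3->B2 leap 10st
  R2 @ bar11.0: D3/B3 M6 -> E3/E4 P8 similar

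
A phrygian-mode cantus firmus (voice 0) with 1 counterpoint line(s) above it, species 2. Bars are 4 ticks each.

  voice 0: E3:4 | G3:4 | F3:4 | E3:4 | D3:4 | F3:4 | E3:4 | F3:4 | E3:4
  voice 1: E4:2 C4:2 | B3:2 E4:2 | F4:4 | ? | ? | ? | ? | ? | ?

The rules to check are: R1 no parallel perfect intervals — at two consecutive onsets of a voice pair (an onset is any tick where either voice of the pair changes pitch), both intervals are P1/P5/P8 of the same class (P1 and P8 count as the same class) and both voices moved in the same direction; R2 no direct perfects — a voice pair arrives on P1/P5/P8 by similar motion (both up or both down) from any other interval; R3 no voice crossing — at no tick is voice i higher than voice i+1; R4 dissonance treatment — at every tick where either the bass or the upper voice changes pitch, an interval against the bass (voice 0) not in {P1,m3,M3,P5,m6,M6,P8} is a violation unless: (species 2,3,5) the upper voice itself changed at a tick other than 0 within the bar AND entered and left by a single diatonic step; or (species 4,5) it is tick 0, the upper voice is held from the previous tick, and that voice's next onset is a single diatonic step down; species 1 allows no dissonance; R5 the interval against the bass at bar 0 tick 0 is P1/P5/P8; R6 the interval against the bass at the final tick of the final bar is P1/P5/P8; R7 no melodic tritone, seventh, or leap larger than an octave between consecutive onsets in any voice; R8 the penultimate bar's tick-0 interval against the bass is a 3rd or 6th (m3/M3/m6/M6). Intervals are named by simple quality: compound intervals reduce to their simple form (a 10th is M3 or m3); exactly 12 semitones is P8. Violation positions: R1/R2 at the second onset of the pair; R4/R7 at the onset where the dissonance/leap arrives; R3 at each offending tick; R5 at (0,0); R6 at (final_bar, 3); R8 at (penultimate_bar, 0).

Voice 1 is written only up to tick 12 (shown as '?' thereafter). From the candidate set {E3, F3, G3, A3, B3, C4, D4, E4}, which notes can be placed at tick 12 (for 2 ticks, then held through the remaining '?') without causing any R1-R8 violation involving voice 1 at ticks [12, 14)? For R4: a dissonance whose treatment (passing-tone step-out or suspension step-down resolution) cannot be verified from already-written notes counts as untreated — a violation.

{C4}

E3: violates R1,R7
F3: violates R4
G3: violates R7
A3: violates R4
B3: violates R2,R7
C4: legal
D4: violates R4
E4: violates R1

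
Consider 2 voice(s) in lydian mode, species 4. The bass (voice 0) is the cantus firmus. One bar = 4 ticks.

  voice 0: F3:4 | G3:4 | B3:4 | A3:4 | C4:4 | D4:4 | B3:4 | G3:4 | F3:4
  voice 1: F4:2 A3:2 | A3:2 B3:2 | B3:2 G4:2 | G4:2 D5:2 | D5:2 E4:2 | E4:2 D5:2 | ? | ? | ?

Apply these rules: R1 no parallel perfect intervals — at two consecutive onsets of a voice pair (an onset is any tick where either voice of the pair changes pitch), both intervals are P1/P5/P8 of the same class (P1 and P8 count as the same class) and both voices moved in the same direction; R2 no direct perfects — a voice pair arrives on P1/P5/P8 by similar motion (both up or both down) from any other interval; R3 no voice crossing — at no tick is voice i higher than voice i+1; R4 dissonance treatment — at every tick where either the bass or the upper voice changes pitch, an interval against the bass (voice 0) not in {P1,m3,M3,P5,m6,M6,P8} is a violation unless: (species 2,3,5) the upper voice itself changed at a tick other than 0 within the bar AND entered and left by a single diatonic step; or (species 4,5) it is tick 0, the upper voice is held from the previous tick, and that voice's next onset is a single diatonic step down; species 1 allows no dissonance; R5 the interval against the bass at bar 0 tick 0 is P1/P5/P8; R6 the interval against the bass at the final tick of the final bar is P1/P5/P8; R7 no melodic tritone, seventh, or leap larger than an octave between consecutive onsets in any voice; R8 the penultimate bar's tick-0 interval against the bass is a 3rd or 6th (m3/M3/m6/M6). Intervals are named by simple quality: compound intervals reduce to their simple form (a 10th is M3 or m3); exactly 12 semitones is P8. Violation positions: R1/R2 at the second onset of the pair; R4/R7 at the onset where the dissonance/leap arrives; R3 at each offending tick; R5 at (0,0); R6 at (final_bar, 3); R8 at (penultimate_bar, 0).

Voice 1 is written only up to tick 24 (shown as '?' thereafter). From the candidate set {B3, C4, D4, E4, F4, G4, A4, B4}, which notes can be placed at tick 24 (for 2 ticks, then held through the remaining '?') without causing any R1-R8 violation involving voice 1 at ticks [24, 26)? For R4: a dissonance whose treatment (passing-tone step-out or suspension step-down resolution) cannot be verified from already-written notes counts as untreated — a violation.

{D4, G4}

B3: violates R1,R7
C4: violates R4,R7
D4: legal
E4: violates R4,R7
F4: violates R4
G4: legal
A4: violates R4
B4: violates R1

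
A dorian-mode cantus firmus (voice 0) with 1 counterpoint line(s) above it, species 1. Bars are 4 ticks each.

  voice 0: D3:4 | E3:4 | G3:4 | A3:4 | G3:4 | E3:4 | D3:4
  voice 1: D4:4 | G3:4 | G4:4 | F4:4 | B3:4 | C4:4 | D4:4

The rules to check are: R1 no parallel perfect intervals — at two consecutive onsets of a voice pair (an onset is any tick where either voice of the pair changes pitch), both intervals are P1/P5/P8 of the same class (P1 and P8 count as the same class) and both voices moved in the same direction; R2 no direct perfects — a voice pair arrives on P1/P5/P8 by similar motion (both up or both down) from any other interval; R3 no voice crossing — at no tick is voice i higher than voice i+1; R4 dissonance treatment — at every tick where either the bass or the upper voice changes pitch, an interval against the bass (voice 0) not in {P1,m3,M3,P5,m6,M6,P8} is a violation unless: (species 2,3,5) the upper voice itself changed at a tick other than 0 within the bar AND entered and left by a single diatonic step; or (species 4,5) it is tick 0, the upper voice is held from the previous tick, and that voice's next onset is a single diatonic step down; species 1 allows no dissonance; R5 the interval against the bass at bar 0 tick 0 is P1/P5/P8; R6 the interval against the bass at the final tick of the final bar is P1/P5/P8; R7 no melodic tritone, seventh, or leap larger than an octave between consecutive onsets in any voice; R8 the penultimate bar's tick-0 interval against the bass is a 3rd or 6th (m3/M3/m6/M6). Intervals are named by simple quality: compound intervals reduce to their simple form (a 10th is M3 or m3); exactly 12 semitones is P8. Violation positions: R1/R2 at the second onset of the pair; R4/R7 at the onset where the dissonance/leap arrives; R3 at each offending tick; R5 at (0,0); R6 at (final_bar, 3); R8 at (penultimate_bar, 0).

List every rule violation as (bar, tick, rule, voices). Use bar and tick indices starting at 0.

(2, 0, R2, (0, 1))
(4, 0, R7, (1,))

bar 0: v0=D3 v1=D4 downbeat P8
bar 1: v0=E3 v1=G3 downbeat m3
bar 2: v0=G3 v1=G4 downbeat P8
bar 3: v0=A3 v1=F4 downbeat m6
bar 4: v0=G3 v1=B3 downbeat M3
bar 5: v0=E3 v1=C4 downbeat m6
bar 6: v0=D3 v1=D4 downbeat P8
  -> R2 @ bar 2 tick 0 v(0, 1): E3/G3 m3 -> G3/G4 P8 similar
  -> R7 @ bar 4 tick 0 v(1,): F4->B3 leap 6st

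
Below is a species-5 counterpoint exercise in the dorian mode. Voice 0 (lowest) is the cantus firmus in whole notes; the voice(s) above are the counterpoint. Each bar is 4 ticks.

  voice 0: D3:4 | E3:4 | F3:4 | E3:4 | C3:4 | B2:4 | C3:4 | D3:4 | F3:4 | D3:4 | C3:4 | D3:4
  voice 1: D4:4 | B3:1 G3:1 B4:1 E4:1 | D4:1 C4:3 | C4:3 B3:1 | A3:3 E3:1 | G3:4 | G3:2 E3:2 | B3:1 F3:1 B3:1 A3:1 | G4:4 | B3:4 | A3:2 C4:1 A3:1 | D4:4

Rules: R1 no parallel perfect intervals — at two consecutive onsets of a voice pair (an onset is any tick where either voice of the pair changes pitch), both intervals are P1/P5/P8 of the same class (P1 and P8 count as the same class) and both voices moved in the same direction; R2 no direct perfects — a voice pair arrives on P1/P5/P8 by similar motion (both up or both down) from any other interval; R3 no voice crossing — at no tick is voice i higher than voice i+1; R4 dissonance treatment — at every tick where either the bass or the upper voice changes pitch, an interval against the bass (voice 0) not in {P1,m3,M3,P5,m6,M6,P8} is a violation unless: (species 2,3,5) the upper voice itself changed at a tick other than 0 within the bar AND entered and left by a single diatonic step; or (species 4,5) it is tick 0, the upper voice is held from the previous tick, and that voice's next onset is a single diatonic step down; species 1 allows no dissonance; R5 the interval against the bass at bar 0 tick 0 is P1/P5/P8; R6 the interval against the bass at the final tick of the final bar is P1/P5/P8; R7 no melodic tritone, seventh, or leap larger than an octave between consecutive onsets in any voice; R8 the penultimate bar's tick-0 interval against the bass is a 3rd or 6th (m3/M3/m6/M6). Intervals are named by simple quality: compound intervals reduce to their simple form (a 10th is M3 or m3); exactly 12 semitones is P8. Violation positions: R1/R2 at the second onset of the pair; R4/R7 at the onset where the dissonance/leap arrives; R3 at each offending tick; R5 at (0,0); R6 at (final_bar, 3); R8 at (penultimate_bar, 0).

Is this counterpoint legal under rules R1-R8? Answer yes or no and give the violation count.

No (6 violations)

bar 0: v0=D3 v1=D4 (P8)
bar 1: v0=E3 v1=B3 (P5)
bar 2: v0=F3 v1=D4 (M6)
bar 3: v0=E3 v1=C4 (m6)
bar 4: v0=C3 v1=A3 (M6)
bar 5: v0=B2 v1=G3 (m6)
bar 6: v0=C3 v1=G3 (P5)
bar 7: v0=D3 v1=B3 (M6)
bar 8: v0=F3 v1=G4 (M2)
bar 9: v0=D3 v1=B3 (M6)
bar 10: v0=C3 v1=A3 (M6)
bar 11: v0=D3 v1=D4 (P8)
  R7 @ bar1.2: G3->B4 leap 16st
  R7 @ bar7.1: B3->F3 leap 6st
  R7 @ bar7.2: F3->B3 leap 6st
  R4 @ bar8.0: F3/G4 M2 untreated
  R7 @ bar8.0: A3->G4 leap 10st
  R2 @ bar11.0: C3/A3 M6 -> D3/D4 P8 similar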